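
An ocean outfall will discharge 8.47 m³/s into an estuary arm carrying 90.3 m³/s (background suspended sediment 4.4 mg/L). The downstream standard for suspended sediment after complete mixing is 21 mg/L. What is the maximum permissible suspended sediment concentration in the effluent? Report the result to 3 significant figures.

198 mg/L

At the limit, (Qr·Cr + Qe·Cₑ)/(Qr + Qe) = 21:
Cₑ = (98.77·21 − 90.30·4.400) / 8.470 = 198.0 mg/L.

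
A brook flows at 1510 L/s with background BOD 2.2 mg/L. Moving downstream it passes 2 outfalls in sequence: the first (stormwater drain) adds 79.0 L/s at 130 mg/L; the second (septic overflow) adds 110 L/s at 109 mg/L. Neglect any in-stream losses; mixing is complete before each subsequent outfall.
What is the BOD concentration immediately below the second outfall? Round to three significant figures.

15.1 mg/L

Outfall 1: combined Q = 1589 L/s; C = (1510·2.200 + 79.00·130.0)/1589 = 8.554 mg/L.
Outfall 2: combined Q = 1699 L/s; C = (1589·8.554 + 110.0·109.0)/1699 = 15.06 mg/L.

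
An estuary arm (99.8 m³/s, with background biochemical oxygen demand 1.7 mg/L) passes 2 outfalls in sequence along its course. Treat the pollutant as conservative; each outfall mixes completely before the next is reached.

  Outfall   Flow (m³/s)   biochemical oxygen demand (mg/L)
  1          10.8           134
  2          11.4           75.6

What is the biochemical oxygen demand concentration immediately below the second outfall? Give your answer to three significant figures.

20.3 mg/L

Below outfall 1: Q → 110.6 m³/s, C = (99.80·1.700 + 10.80·134.0)/110.6 = 14.62 mg/L.
Below outfall 2: Q → 122.0 m³/s, C = (110.6·14.62 + 11.40·75.60)/122.0 = 20.32 mg/L.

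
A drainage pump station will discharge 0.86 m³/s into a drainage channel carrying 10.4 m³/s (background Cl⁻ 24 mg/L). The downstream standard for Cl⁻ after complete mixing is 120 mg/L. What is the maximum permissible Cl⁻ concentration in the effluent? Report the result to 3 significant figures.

At the limit, (Qr·Cr + Qe·Cₑ)/(Qr + Qe) = 120:
Cₑ = (11.26·120 − 10.40·24.00) / 0.8600 = 1281 mg/L.

1280 mg/L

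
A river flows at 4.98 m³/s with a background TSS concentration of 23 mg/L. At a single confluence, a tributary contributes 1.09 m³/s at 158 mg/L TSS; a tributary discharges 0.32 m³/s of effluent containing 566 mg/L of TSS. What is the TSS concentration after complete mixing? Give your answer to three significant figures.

After mixing, C = (4.980·23.00 + 1.090·158.0 + 0.3200·566.0) / 6.390 = 467.9/6.390 = 73.22 mg/L.

73.2 mg/L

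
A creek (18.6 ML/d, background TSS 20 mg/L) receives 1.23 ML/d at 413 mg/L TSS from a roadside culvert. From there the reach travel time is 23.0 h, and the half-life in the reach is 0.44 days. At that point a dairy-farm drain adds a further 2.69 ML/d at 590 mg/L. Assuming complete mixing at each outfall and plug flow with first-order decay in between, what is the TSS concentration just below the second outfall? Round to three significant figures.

After mixing, C = (18.60·20.00 + 1.230·413.0) / 19.83 = 880.0/19.83 = 44.38 mg/L; combined flow 19.83 ML/d.
Half-life 0.44 d → k = ln 2 / 0.44 = 1.575 d⁻¹.
Decay over the reach: 44.38·exp(−kt) = 44.38·0.2210 = 9.806 mg/L.
At the second outfall, C = (19.83·9.806 + 2.690·590.0) / (19.83 + 2.690) = 79.11 mg/L.

79.1 mg/L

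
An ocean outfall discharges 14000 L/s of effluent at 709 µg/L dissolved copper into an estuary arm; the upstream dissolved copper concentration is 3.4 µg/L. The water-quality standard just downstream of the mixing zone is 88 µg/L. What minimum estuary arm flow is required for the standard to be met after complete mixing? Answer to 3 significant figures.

103000 L/s

Set C_mix = 88: (Q·3.400 + 14000·709.0) / (Q + 14000) = 88
→ Q = 14000·(709.0 − 88)/(88 − 3.400) = 102800 L/s.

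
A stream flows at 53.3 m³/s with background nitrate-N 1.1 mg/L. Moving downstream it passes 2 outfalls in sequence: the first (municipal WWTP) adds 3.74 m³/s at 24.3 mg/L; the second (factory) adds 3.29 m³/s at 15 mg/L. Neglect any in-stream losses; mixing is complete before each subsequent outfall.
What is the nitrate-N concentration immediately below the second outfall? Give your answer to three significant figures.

3.30 mg/L

Outfall 1: combined Q = 57.04 m³/s; C = (53.30·1.100 + 3.740·24.30)/57.04 = 2.621 mg/L.
Outfall 2: combined Q = 60.33 m³/s; C = (57.04·2.621 + 3.290·15.00)/60.33 = 3.296 mg/L.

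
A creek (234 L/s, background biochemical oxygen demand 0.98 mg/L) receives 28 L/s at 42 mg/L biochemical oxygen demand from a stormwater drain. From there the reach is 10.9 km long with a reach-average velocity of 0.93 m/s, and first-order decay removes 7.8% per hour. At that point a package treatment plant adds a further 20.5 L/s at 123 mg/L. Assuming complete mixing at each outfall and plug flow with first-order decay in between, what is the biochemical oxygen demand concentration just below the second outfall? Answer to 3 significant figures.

After mixing, C = (234.0·0.9800 + 28.00·42.00) / 262.0 = 1405/262.0 = 5.364 mg/L; combined flow 262.0 L/s.
Travel time t = 10.9·1000 / 0.93 = 11720 s = 3.256 h.
7.8%/h lost → k = −ln(1 − 0.078) = 0.08121 h⁻¹.
First-order decay: C = 5.364·exp(−k·t) = 5.364·0.7677 = 4.118 mg/L.
Second outfall: C = (262.0·4.118 + 20.50·123.0)/282.5 = 12.74 mg/L.

12.7 mg/L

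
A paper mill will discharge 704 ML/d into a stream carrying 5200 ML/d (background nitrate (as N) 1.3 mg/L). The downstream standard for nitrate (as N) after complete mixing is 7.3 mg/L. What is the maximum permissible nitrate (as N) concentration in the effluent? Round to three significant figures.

51.6 mg/L

At the limit, (Qr·Cr + Qe·Cₑ)/(Qr + Qe) = 7.3:
Cₑ = (5904·7.3 − 5200·1.300) / 704.0 = 51.62 mg/L.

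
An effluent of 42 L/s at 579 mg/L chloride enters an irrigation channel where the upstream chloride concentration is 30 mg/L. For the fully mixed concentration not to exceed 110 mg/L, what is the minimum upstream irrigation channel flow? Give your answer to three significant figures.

246 L/s

Set C_mix = 110: (Q·30.00 + 42.00·579.0) / (Q + 42.00) = 110
→ Q = 42.00·(579.0 − 110)/(110 − 30.00) = 246.2 L/s.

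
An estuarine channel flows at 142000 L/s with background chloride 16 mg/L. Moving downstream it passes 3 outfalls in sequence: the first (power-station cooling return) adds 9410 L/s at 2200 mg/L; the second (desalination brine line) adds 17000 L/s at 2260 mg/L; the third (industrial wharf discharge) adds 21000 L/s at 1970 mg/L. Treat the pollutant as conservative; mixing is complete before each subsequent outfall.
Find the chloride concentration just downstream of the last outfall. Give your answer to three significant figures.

Outfall 1: combined Q = 151400 L/s; C = (142000·16.00 + 9410·2200)/151400 = 151.7 mg/L.
Outfall 2: combined Q = 168400 L/s; C = (151400·151.7 + 17000·2260)/168400 = 364.6 mg/L.
Outfall 3: combined Q = 189400 L/s; C = (168400·364.6 + 21000·1970)/189400 = 542.5 mg/L.

543 mg/L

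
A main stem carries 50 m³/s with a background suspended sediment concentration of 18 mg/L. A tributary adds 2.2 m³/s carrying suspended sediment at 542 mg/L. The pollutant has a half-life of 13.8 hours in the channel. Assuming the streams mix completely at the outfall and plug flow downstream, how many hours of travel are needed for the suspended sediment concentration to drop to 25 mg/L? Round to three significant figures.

Flow-weighted average: C = (50.00·18.00 + 2.200·542.0) / 52.20 = 2092/52.20 = 40.08 mg/L.
Half-life 13.8 h → k = ln 2 / 13.8 = 0.05023 h⁻¹ = 1.205 d⁻¹.
40.08·exp(−k·t) = 25 → t = ln(40.08/25)/k = 33840 s = 9.399 h.

9.40 h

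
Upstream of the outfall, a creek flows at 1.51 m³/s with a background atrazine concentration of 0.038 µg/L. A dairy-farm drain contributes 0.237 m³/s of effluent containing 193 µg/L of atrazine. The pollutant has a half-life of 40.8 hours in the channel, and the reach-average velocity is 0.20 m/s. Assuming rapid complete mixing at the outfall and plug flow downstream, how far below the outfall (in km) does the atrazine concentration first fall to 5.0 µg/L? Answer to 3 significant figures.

70.2 km

After mixing, C = (1.510·0.03800 + 0.2370·193.0) / 1.747 = 45.80/1.747 = 26.22 µg/L.
Half-life 40.8 h → k = ln 2 / 40.8 = 0.01699 h⁻¹ = 0.4077 d⁻¹.
Set 26.22·exp(−k·t) = 5.0 → t = ln(26.22/5.0)/k = 351100 s = 97.53 h.
Distance = v·t = 0.20·351100 = 70220 m = 70.22 km.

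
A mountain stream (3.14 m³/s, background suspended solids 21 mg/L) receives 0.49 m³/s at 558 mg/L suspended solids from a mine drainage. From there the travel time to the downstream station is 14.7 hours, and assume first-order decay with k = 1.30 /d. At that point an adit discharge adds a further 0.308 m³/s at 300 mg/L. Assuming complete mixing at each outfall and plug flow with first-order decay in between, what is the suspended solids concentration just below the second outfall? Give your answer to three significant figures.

62.3 mg/L

After mixing, C = (3.140·21.00 + 0.4900·558.0) / 3.630 = 339.4/3.630 = 93.49 mg/L; combined flow 3.630 m³/s.
Applying C = C₀e^(−kt): 93.49 × 0.4510 = 42.16 mg/L.
Second outfall: C = (3.630·42.16 + 0.3080·300.0)/3.938 = 62.33 mg/L.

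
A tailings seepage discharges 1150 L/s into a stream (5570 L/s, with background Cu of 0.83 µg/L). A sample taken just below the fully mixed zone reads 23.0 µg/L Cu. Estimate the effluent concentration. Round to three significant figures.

130 µg/L

Mass balance: 5570·0.8300 + 1150·Cₑ = 6720·23.00
→ Cₑ = (6720·23.00 − 5570·0.8300) / 1150 = 130.4 µg/L.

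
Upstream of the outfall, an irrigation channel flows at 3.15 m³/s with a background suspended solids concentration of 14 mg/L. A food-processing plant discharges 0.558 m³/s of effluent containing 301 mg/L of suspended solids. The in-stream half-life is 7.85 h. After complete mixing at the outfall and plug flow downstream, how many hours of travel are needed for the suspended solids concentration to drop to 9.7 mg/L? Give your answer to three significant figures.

Flow-weighted average: C = (3.150·14.00 + 0.5580·301.0) / 3.708 = 212.1/3.708 = 57.19 mg/L.
Half-life 7.85 h → k = ln 2 / 7.85 = 0.08830 h⁻¹ = 2.119 d⁻¹.
57.19·exp(−k·t) = 9.7 → t = ln(57.19/9.7)/k = 72340 s = 20.09 h.

20.1 h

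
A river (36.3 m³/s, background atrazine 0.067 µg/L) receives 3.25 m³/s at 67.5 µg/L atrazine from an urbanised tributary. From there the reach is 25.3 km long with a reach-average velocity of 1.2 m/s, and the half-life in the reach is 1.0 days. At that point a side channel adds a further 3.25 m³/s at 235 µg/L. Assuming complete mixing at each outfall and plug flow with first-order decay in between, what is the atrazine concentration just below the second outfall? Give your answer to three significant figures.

After mixing, C = (36.30·0.06700 + 3.250·67.50) / 39.55 = 221.8/39.55 = 5.608 µg/L; combined flow 39.55 m³/s.
Travel time t = 25.3·1000 / 1.2 = 21080 s = 5.856 h.
Half-life 1.0 d → k = ln 2 / 1.0 = 0.6931 d⁻¹.
After decay, C = 5.608 × e^(−kt) = 5.608 × 0.8444 = 4.736 µg/L.
Second outfall: C = (39.55·4.736 + 3.250·235.0)/42.80 = 22.22 µg/L.

22.2 µg/L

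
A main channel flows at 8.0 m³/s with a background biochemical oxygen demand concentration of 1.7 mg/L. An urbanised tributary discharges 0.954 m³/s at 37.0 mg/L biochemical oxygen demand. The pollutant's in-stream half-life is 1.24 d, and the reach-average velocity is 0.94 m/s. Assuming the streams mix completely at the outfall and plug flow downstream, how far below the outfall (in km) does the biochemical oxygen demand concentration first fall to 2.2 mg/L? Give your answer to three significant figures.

132 km

Flow-weighted average: C = (8.000·1.700 + 0.9540·37.00) / 8.954 = 48.90/8.954 = 5.461 mg/L.
Half-life 1.24 d → k = ln 2 / 1.24 = 0.5590 d⁻¹.
Set 5.461·exp(−k·t) = 2.2 → t = ln(5.461/2.2)/k = 140500 s = 39.04 h.
Distance = v·t = 0.94·140500 = 132100 m = 132.1 km.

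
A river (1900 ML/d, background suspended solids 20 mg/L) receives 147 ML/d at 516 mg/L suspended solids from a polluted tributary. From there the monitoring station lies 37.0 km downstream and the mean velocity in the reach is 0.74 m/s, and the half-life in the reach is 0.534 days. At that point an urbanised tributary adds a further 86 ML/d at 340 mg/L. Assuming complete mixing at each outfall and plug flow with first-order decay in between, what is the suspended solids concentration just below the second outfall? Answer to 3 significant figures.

38.9 mg/L

After mixing, C = (1900·20.00 + 147.0·516.0) / 2047 = 113900/2047 = 55.62 mg/L; combined flow 2047 ML/d.
Travel time t = 37.0·1000 / 0.74 = 50000 s = 13.89 h.
Half-life 0.534 d → k = ln 2 / 0.534 = 1.298 d⁻¹.
Decay over the reach: 55.62·exp(−kt) = 55.62·0.4718 = 26.24 mg/L.
Second outfall: C = (2047·26.24 + 86.00·340.0)/2133 = 38.89 mg/L.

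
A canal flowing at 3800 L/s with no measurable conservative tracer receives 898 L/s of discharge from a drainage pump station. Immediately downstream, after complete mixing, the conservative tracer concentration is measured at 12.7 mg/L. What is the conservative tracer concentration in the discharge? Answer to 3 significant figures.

Mass balance: 3800·0 + 898.0·Cₑ = 4698·12.70
→ Cₑ = (4698·12.70 − 3800·0) / 898.0 = 66.44 mg/L.

66.4 mg/L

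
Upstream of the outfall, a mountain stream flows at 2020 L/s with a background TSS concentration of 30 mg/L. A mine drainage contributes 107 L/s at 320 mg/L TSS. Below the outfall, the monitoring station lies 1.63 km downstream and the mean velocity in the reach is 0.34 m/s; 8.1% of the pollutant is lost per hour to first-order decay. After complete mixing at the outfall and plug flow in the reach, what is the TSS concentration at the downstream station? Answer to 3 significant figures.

Flow-weighted average: C = (2020·30.00 + 107.0·320.0) / 2127 = 94840/2127 = 44.59 mg/L.
Travel time t = 1.63·1000 / 0.34 = 4794 s = 1.332 h.
8.1%/h lost → k = −ln(1 − 0.081) = 0.08447 h⁻¹.
After decay, C = 44.59 × e^(−kt) = 44.59 × 0.8936 = 39.84 mg/L.

39.8 mg/L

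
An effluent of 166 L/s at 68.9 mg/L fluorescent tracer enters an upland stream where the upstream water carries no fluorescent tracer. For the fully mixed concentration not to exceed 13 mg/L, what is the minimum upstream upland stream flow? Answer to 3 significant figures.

Set C_mix = 13: (Q·0 + 166.0·68.90) / (Q + 166.0) = 13
→ Q = 166.0·(68.90 − 13)/(13 − 0) = 713.8 L/s.

714 L/s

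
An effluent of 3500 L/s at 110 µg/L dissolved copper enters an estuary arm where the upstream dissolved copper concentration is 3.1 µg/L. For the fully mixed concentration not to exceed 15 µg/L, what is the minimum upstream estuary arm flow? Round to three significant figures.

Set C_mix = 15: (Q·3.100 + 3500·110.0) / (Q + 3500) = 15
→ Q = 3500·(110.0 − 15)/(15 − 3.100) = 27940 L/s.

27900 L/s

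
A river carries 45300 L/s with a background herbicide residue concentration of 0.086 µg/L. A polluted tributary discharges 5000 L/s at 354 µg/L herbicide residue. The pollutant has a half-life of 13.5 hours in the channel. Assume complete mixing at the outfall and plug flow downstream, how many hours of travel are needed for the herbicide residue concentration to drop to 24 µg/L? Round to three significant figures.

Mass balance: C = (45300·0.08600 + 5000·354.0) / 50300 = 1774000/50300 = 35.27 µg/L.
Half-life 13.5 h → k = ln 2 / 13.5 = 0.05134 h⁻¹ = 1.232 d⁻¹.
35.27·exp(−k·t) = 24 → t = ln(35.27/24)/k = 26990 s = 7.496 h.

7.50 h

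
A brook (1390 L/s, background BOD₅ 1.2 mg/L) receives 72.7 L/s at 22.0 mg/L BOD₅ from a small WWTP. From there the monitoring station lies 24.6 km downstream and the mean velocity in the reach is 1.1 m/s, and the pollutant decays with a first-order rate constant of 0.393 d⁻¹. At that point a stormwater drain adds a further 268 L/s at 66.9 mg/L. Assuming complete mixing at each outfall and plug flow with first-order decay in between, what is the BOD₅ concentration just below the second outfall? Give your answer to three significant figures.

Mixed concentration C = ΣQC/ΣQ = (1390·1.200 + 72.70·22.00) / 1463 = 3267/1463 = 2.234 mg/L; combined flow 1463 L/s.
Travel time t = 24.6·1000 / 1.1 = 22360 s = 6.212 h.
After decay, C = 2.234 × e^(−kt) = 2.234 × 0.9033 = 2.018 mg/L.
At the second outfall, C = (1463·2.018 + 268.0·66.90) / (1463 + 268.0) = 12.06 mg/L.

12.1 mg/L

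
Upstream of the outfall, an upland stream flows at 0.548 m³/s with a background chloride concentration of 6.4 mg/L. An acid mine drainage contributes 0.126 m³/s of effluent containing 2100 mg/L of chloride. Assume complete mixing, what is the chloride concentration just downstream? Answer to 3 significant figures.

398 mg/L

Mass balance: C = (0.5480·6.400 + 0.1260·2100) / 0.6740 = 268.1/0.6740 = 397.8 mg/L.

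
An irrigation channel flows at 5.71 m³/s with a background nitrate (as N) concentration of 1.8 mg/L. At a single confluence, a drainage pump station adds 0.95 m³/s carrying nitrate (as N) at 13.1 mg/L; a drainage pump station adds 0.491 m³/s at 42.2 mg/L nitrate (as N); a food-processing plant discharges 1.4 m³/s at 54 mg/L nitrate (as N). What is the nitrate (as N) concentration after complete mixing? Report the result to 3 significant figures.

13.9 mg/L

Flow-weighted average: C = (5.710·1.800 + 0.9500·13.10 + 0.4910·42.20 + 1.400·54.00) / 8.551 = 119.0/8.551 = 13.92 mg/L.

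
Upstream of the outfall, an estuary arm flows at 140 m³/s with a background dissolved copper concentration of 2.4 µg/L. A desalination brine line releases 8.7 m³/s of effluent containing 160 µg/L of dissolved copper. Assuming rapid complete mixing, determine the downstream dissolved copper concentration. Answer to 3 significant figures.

After mixing, C = (140.0·2.400 + 8.700·160.0) / 148.7 = 1728/148.7 = 11.62 µg/L.

11.6 µg/L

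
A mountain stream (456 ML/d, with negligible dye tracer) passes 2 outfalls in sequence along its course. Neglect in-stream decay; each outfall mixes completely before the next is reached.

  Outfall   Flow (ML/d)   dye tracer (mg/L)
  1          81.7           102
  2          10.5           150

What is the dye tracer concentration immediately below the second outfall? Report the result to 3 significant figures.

After outfall 1: Q = 456.0 + 81.70 = 537.7 ML/d; C = (456.0·0 + 81.70·102.0)/537.7 = 15.50 mg/L.
After outfall 2: Q = 537.7 + 10.50 = 548.2 ML/d; C = (537.7·15.50 + 10.50·150.0)/548.2 = 18.07 mg/L.

18.1 mg/L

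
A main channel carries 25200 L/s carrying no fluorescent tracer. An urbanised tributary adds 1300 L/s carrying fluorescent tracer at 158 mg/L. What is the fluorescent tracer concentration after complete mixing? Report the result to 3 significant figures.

7.75 mg/L

Conservation of mass: C = (25200·0 + 1300·158.0) / 26500 = 205400/26500 = 7.751 mg/L.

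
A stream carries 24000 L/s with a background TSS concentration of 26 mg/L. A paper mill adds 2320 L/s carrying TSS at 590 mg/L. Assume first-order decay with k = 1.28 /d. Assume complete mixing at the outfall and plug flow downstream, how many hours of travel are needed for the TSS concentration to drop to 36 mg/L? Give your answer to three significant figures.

13.9 h

Conservation of mass: C = (24000·26.00 + 2320·590.0) / 26320 = 1993000/26320 = 75.71 mg/L.
75.71·exp(−k·t) = 36 → t = ln(75.71/36)/k = 50180 s = 13.94 h.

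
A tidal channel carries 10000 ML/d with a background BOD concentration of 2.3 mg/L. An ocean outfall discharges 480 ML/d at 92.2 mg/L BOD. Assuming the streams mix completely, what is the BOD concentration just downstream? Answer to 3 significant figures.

Mixed concentration C = ΣQC/ΣQ = (10000·2.300 + 480.0·92.20) / 10480 = 67260/10480 = 6.418 mg/L.

6.42 mg/L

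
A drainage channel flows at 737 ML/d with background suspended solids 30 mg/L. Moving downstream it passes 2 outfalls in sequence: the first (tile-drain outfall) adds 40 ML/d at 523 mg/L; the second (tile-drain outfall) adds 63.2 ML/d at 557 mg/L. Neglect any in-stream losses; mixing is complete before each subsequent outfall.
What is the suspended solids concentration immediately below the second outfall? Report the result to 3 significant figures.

93.1 mg/L

Outfall 1: combined Q = 777.0 ML/d; C = (737.0·30.00 + 40.00·523.0)/777.0 = 55.38 mg/L.
Outfall 2: combined Q = 840.2 ML/d; C = (777.0·55.38 + 63.20·557.0)/840.2 = 93.11 mg/L.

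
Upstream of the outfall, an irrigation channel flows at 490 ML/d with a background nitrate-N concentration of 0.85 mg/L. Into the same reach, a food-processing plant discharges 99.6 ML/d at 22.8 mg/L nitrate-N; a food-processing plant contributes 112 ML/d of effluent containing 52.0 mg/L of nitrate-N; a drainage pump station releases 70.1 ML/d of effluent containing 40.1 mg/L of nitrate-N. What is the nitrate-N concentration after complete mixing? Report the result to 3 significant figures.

14.7 mg/L

Mixed concentration C = ΣQC/ΣQ = (490.0·0.8500 + 99.60·22.80 + 112.0·52.00 + 70.10·40.10) / 771.7 = 11320/771.7 = 14.67 mg/L.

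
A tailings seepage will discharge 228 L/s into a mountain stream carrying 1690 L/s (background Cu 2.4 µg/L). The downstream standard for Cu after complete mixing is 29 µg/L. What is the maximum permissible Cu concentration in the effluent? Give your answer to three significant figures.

226 µg/L

At the limit, (Qr·Cr + Qe·Cₑ)/(Qr + Qe) = 29:
Cₑ = (1918·29 − 1690·2.400) / 228.0 = 226.2 µg/L.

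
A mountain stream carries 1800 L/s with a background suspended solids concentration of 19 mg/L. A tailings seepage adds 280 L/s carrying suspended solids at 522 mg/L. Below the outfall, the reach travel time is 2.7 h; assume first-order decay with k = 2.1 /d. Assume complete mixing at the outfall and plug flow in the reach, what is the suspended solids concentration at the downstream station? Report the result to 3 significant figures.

68.5 mg/L

Mass balance: C = (1800·19.00 + 280.0·522.0) / 2080 = 180400/2080 = 86.71 mg/L.
First-order decay: C = 86.71·exp(−k·t) = 86.71·0.7896 = 68.47 mg/L.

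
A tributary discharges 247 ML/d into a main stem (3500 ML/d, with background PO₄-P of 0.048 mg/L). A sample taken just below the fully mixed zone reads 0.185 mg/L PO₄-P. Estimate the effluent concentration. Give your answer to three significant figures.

Mass balance: 3500·0.04800 + 247.0·Cₑ = 3747·0.1850
→ Cₑ = (3747·0.1850 − 3500·0.04800) / 247.0 = 2.126 mg/L.

2.13 mg/L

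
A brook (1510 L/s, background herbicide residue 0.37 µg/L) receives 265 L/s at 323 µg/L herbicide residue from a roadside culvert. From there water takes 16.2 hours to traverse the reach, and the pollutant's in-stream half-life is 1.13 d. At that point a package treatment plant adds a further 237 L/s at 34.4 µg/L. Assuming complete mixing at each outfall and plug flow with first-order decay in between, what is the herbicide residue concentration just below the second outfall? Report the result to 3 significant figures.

32.4 µg/L

After mixing, C = (1510·0.3700 + 265.0·323.0) / 1775 = 86150/1775 = 48.54 µg/L; combined flow 1775 L/s.
Half-life 1.13 d → k = ln 2 / 1.13 = 0.6134 d⁻¹.
Applying C = C₀e^(−kt): 48.54 × 0.6610 = 32.08 µg/L.
Second outfall: C = (1775·32.08 + 237.0·34.40)/2012 = 32.35 µg/L.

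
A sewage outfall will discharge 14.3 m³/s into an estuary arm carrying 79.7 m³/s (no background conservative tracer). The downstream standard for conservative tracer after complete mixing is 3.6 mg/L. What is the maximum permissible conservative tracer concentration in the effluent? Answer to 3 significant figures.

23.7 mg/L

At the limit, (Qr·Cr + Qe·Cₑ)/(Qr + Qe) = 3.6:
Cₑ = (94.00·3.6 − 79.70·0) / 14.30 = 23.66 mg/L.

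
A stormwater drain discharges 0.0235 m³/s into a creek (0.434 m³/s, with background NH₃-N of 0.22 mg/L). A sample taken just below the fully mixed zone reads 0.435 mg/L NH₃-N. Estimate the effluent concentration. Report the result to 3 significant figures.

Mass balance: 0.4340·0.2200 + 0.02350·Cₑ = 0.4575·0.4350
→ Cₑ = (0.4575·0.4350 − 0.4340·0.2200) / 0.02350 = 4.406 mg/L.

4.41 mg/L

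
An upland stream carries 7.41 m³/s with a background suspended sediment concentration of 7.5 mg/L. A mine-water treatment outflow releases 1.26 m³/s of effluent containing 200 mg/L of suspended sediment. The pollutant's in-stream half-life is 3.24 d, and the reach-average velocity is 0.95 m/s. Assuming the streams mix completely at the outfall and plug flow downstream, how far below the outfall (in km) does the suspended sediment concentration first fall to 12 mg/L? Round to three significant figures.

Mass balance: C = (7.410·7.500 + 1.260·200.0) / 8.670 = 307.6/8.670 = 35.48 mg/L.
Half-life 3.24 d → k = ln 2 / 3.24 = 0.2139 d⁻¹.
Set 35.48·exp(−k·t) = 12 → t = ln(35.48/12)/k = 437800 s = 121.6 h.
Distance = v·t = 0.95·437800 = 415900 m = 415.9 km.

416 km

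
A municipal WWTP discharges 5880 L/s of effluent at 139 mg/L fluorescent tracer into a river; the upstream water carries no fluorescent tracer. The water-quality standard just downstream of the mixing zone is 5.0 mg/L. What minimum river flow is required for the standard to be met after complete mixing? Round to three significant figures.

Set C_mix = 5.0: (Q·0 + 5880·139.0) / (Q + 5880) = 5.0
→ Q = 5880·(139.0 − 5.0)/(5.0 − 0) = 157600 L/s.

158000 L/s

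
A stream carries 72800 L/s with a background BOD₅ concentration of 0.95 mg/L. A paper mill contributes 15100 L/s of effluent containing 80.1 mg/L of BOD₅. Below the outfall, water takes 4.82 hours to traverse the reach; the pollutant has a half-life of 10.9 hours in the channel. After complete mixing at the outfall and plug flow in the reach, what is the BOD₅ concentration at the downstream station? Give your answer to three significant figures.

10.7 mg/L

Mixed concentration C = ΣQC/ΣQ = (72800·0.9500 + 15100·80.10) / 87900 = 1279000/87900 = 14.55 mg/L.
Half-life 10.9 h → k = ln 2 / 10.9 = 0.06359 h⁻¹ = 1.526 d⁻¹.
First-order decay: C = 14.55·exp(−k·t) = 14.55·0.7360 = 10.71 mg/L.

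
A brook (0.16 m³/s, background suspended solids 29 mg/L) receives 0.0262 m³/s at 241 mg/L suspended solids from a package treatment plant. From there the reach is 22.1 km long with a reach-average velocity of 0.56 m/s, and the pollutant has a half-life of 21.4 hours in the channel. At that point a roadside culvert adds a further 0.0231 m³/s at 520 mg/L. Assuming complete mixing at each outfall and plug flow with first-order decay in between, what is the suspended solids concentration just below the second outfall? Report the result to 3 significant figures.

94.1 mg/L

After mixing, C = (0.1600·29.00 + 0.02620·241.0) / 0.1862 = 10.95/0.1862 = 58.83 mg/L; combined flow 0.1862 m³/s.
Travel time t = 22.1·1000 / 0.56 = 39460 s = 10.96 h.
Half-life 21.4 h → k = ln 2 / 21.4 = 0.03239 h⁻¹ = 0.7774 d⁻¹.
Decay over the reach: 58.83·exp(−kt) = 58.83·0.7011 = 41.25 mg/L.
At the second outfall, C = (0.1862·41.25 + 0.02310·520.0) / (0.1862 + 0.02310) = 94.09 mg/L.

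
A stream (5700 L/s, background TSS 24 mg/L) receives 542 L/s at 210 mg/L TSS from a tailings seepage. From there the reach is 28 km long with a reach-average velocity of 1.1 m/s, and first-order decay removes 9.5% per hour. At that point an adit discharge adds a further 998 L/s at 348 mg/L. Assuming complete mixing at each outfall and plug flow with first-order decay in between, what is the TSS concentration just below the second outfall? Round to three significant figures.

After mixing, C = (5700·24.00 + 542.0·210.0) / 6242 = 250600/6242 = 40.15 mg/L; combined flow 6242 L/s.
Travel time t = 28·1000 / 1.1 = 25450 s = 7.071 h.
9.5%/h lost → k = −ln(1 − 0.095) = 0.09982 h⁻¹.
First-order decay: C = 40.15·exp(−k·t) = 40.15·0.4937 = 19.82 mg/L.
At the second outfall, C = (6242·19.82 + 998.0·348.0) / (6242 + 998.0) = 65.06 mg/L.

65.1 mg/L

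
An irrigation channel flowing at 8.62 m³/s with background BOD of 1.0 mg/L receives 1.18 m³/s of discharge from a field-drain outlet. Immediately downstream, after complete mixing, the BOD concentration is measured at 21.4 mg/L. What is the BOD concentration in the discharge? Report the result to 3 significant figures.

Mass balance: 8.620·1.000 + 1.180·Cₑ = 9.800·21.40
→ Cₑ = (9.800·21.40 − 8.620·1.000) / 1.180 = 170.4 mg/L.

170 mg/L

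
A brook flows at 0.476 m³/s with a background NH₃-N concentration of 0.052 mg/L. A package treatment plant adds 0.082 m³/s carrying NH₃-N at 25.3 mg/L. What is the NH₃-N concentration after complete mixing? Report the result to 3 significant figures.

After mixing, C = (0.4760·0.05200 + 0.08200·25.30) / 0.5580 = 2.099/0.5580 = 3.762 mg/L.

3.76 mg/L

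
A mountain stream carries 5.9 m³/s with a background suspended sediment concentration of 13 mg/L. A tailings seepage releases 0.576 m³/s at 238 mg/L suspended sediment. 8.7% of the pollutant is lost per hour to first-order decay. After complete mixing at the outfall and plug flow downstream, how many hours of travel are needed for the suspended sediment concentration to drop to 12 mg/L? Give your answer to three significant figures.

Conservation of mass: C = (5.900·13.00 + 0.5760·238.0) / 6.476 = 213.8/6.476 = 33.01 mg/L.
8.7%/h lost → k = −ln(1 − 0.087) = 0.09102 h⁻¹.
33.01·exp(−k·t) = 12 → t = ln(33.01/12)/k = 40030 s = 11.12 h.

11.1 h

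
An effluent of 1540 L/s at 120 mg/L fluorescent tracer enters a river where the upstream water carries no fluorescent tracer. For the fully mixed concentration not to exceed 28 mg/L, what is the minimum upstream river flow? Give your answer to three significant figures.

Set C_mix = 28: (Q·0 + 1540·120.0) / (Q + 1540) = 28
→ Q = 1540·(120.0 − 28)/(28 − 0) = 5060 L/s.

5060 L/s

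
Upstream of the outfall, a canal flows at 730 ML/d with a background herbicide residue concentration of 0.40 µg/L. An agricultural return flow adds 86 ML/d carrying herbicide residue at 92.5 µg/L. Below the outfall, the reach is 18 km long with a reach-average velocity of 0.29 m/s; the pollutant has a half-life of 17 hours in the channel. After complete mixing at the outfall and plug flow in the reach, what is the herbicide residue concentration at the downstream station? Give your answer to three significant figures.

5.00 µg/L

Conservation of mass: C = (730.0·0.4000 + 86.00·92.50) / 816.0 = 8247/816.0 = 10.11 µg/L.
Travel time t = 18·1000 / 0.29 = 62070 s = 17.24 h.
Half-life 17 h → k = ln 2 / 17 = 0.04077 h⁻¹ = 0.9786 d⁻¹.
Decay over the reach: 10.11·exp(−kt) = 10.11·0.4951 = 5.004 µg/L.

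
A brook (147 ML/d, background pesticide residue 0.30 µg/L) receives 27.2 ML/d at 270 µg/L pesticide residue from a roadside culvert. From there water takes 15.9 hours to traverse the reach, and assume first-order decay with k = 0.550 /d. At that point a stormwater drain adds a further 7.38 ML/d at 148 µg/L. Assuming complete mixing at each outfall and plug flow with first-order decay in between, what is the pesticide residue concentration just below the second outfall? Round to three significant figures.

34.3 µg/L

After mixing, C = (147.0·0.3000 + 27.20·270.0) / 174.2 = 7388/174.2 = 42.41 µg/L; combined flow 174.2 ML/d.
Decay over the reach: 42.41·exp(−kt) = 42.41·0.6946 = 29.46 µg/L.
At the second outfall, C = (174.2·29.46 + 7.380·148.0) / (174.2 + 7.380) = 34.28 µg/L.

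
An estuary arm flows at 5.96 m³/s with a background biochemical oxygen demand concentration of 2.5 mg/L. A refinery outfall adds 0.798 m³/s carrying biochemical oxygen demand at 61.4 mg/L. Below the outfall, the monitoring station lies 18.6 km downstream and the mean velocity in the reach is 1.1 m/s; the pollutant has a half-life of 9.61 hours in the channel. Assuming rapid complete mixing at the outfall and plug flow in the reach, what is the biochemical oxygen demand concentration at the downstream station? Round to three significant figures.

6.74 mg/L

Mixed concentration C = ΣQC/ΣQ = (5.960·2.500 + 0.7980·61.40) / 6.758 = 63.90/6.758 = 9.455 mg/L.
Travel time t = 18.6·1000 / 1.1 = 16910 s = 4.697 h.
Half-life 9.61 h → k = ln 2 / 9.61 = 0.07213 h⁻¹ = 1.731 d⁻¹.
Decay over the reach: 9.455·exp(−kt) = 9.455·0.7126 = 6.738 mg/L.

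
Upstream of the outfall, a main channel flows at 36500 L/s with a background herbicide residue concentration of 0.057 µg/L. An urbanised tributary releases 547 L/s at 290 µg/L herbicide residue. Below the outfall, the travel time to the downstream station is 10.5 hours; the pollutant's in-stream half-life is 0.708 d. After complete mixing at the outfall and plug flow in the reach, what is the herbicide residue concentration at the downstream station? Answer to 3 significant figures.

2.83 µg/L

Conservation of mass: C = (36500·0.05700 + 547.0·290.0) / 37050 = 160700/37050 = 4.338 µg/L.
Half-life 0.708 d → k = ln 2 / 0.708 = 0.9790 d⁻¹.
After decay, C = 4.338 × e^(−kt) = 4.338 × 0.6516 = 2.827 µg/L.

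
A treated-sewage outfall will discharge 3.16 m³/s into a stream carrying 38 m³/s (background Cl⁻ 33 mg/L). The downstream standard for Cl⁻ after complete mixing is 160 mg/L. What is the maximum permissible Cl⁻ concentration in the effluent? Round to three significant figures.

At the limit, (Qr·Cr + Qe·Cₑ)/(Qr + Qe) = 160:
Cₑ = (41.16·160 − 38.00·33.00) / 3.160 = 1687 mg/L.

1690 mg/L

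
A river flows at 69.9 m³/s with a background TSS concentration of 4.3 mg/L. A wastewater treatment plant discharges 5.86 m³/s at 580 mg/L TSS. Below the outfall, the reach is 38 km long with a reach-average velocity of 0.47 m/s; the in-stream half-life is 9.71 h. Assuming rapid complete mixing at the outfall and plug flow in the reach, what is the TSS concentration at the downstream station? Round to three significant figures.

Flow-weighted average: C = (69.90·4.300 + 5.860·580.0) / 75.76 = 3699/75.76 = 48.83 mg/L.
Travel time t = 38·1000 / 0.47 = 80850 s = 22.46 h.
Half-life 9.71 h → k = ln 2 / 9.71 = 0.07138 h⁻¹ = 1.713 d⁻¹.
Decay over the reach: 48.83·exp(−kt) = 48.83·0.2013 = 9.827 mg/L.

9.83 mg/L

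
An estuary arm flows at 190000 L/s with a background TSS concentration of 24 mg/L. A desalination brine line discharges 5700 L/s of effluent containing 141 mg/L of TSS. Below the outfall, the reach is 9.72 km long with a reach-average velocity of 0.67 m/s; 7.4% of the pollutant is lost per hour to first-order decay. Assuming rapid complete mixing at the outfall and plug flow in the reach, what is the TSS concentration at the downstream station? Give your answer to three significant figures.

20.1 mg/L

Mixed concentration C = ΣQC/ΣQ = (190000·24.00 + 5700·141.0) / 195700 = 5364000/195700 = 27.41 mg/L.
Travel time t = 9.72·1000 / 0.67 = 14510 s = 4.030 h.
7.4%/h lost → k = −ln(1 − 0.074) = 0.07688 h⁻¹.
Applying C = C₀e^(−kt): 27.41 × 0.7336 = 20.11 mg/L.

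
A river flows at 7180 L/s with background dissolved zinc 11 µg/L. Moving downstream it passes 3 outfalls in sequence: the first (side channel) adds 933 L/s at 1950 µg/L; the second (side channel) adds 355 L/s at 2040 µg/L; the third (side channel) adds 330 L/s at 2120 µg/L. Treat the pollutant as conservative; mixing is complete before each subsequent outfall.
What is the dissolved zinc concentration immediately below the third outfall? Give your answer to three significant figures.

378 µg/L

Outfall 1: combined Q = 8113 L/s; C = (7180·11.00 + 933.0·1950)/8113 = 234.0 µg/L.
Outfall 2: combined Q = 8468 L/s; C = (8113·234.0 + 355.0·2040)/8468 = 309.7 µg/L.
Outfall 3: combined Q = 8798 L/s; C = (8468·309.7 + 330.0·2120)/8798 = 377.6 µg/L.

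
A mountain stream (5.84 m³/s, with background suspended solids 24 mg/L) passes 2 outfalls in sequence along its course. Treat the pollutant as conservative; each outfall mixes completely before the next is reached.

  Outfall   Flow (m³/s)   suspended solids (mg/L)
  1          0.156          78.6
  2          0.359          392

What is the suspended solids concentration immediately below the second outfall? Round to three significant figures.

After outfall 1: Q = 5.840 + 0.1560 = 5.996 m³/s; C = (5.840·24.00 + 0.1560·78.60)/5.996 = 25.42 mg/L.
After outfall 2: Q = 5.996 + 0.3590 = 6.355 m³/s; C = (5.996·25.42 + 0.3590·392.0)/6.355 = 46.13 mg/L.

46.1 mg/L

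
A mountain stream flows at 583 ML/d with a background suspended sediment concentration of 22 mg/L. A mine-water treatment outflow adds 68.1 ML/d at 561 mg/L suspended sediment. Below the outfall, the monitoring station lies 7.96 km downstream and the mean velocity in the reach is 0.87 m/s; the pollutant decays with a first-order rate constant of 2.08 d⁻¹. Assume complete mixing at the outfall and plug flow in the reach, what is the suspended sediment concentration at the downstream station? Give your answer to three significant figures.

Conservation of mass: C = (583.0·22.00 + 68.10·561.0) / 651.1 = 51030/651.1 = 78.38 mg/L.
Travel time t = 7.96·1000 / 0.87 = 9149 s = 2.542 h.
Decay over the reach: 78.38·exp(−kt) = 78.38·0.8023 = 62.88 mg/L.

62.9 mg/L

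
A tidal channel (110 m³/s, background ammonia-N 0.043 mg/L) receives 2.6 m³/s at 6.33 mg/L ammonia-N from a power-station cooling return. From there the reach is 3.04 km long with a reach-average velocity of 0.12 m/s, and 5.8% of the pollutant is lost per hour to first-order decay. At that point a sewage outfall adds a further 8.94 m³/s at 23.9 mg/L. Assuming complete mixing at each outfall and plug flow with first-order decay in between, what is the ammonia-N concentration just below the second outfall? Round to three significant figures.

Flow-weighted average: C = (110.0·0.04300 + 2.600·6.330) / 112.6 = 21.19/112.6 = 0.1882 mg/L; combined flow 112.6 m³/s.
Travel time t = 3.04·1000 / 0.12 = 25330 s = 7.037 h.
5.8%/h lost → k = −ln(1 − 0.058) = 0.05975 h⁻¹.
After decay, C = 0.1882 × e^(−kt) = 0.1882 × 0.6567 = 0.1236 mg/L.
At the second outfall, C = (112.6·0.1236 + 8.940·23.90) / (112.6 + 8.940) = 1.872 mg/L.

1.87 mg/L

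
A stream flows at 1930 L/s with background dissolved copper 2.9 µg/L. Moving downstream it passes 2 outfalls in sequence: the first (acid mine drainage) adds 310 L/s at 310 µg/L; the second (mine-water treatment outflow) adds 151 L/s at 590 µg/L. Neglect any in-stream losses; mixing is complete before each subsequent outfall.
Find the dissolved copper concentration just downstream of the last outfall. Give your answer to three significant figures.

Outfall 1: combined Q = 2240 L/s; C = (1930·2.900 + 310.0·310.0)/2240 = 45.40 µg/L.
Outfall 2: combined Q = 2391 L/s; C = (2240·45.40 + 151.0·590.0)/2391 = 79.79 µg/L.

79.8 µg/L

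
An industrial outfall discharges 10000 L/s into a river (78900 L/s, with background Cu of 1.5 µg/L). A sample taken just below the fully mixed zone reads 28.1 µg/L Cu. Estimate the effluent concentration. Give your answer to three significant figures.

Mass balance: 78900·1.500 + 10000·Cₑ = 88900·28.10
→ Cₑ = (88900·28.10 − 78900·1.500) / 10000 = 238.0 µg/L.

238 µg/L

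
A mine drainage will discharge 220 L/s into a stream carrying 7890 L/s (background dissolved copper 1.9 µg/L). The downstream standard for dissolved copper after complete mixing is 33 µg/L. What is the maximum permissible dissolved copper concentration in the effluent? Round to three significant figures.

At the limit, (Qr·Cr + Qe·Cₑ)/(Qr + Qe) = 33:
Cₑ = (8110·33 − 7890·1.900) / 220.0 = 1148 µg/L.

1150 µg/L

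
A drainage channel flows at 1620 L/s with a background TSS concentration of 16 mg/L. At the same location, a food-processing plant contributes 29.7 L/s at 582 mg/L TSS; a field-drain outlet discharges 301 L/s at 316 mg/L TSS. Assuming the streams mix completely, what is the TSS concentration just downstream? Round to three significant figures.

70.9 mg/L

Mixed concentration C = ΣQC/ΣQ = (1620·16.00 + 29.70·582.0 + 301.0·316.0) / 1951 = 138300/1951 = 70.91 mg/L.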